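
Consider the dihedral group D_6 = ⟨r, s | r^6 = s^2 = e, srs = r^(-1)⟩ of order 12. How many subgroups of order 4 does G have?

|G| = 12 and 4 | 12, so subgroups of order 4 are possible by Lagrange.
The subgroups of order 4 are: {e, r^3, r^2s, r^5s}; {e, r^3, s, r^3s}; {e, r^3, rs, r^4s}.
So G has 3 subgroups of order 4.

3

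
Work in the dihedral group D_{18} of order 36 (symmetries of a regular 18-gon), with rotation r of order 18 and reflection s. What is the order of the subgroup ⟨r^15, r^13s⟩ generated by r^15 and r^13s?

12

|⟨r^15⟩| = 6 and |⟨r^13s⟩| = 2, so |H| is a multiple of lcm(6, 2) = 6 and divides |G| = 36.
Closing under the operation: H = {e, r^3, r^6, r^9, r^12, r^15, rs, r^4s, r^7s, r^10s, r^13s, r^16s}, so |H| = 12.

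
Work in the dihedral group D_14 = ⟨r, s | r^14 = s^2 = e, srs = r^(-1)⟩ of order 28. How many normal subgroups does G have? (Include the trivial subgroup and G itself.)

7

G has 28 subgroups. Checking conjugation-invariance by order — order 1: 1/1 normal; order 2: 1/15 normal; order 4: 0/7 normal; order 7: 1/1 normal; order 14: 3/3 normal; order 28: 1/1 normal.
Total normal subgroups: 7.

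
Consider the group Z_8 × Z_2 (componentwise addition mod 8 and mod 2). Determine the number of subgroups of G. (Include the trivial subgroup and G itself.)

|G| = 16, so by Lagrange every subgroup order divides 16. Divisors: 1, 2, 4, 8, 16.
Subgroups by order — order 1: 1; order 2: 3; order 4: 3; order 8: 3; order 16: 1.
Total: 1 + 3 + 3 + 3 + 1 = 11.

11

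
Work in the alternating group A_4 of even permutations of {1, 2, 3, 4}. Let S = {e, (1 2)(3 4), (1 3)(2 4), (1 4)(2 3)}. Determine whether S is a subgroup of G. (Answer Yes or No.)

Yes

|S| = 4 divides |G| = 12, consistent with Lagrange.
S contains the identity, every element's inverse is in S, and S is closed under ∘: it is a subgroup.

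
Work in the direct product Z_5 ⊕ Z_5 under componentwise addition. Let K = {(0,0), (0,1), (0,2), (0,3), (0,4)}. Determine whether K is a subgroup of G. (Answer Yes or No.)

Yes

|K| = 5 divides |G| = 25, consistent with Lagrange.
K contains the identity, every element's inverse is in K, and K is closed under +: it is a subgroup.
In fact K = ⟨(0,1)⟩.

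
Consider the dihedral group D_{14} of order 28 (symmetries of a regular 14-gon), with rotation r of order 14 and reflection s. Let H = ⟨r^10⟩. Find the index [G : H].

|⟨r^10⟩| = 7 and |G| = 28.
By Lagrange, [G : H] = |G|/|H| = 28/7 = 4.

4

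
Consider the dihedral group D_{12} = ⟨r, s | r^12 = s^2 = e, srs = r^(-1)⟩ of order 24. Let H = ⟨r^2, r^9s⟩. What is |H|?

|⟨r^2⟩| = 6 and |⟨r^9s⟩| = 2, so |H| is a multiple of lcm(6, 2) = 6 and divides |G| = 24.
Closing under the operation: H = {e, r^2, r^4, r^6, r^8, r^10, rs, r^3s, r^5s, r^7s, r^9s, r^11s}, so |H| = 12.

12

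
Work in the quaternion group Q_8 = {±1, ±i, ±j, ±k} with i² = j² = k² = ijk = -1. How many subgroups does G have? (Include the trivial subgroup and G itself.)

|G| = 8, so by Lagrange every subgroup order divides 8. Divisors: 1, 2, 4, 8.
Subgroups by order — order 1: 1; order 2: 1; order 4: 3; order 8: 1.
Total: 1 + 1 + 3 + 1 = 6.

6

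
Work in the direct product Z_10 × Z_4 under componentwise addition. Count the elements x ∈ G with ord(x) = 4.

An element (a,b) has order lcm(ord(a), ord(b)); count pairs with lcm equal to 4.
Enumerating gives 4 such elements.

4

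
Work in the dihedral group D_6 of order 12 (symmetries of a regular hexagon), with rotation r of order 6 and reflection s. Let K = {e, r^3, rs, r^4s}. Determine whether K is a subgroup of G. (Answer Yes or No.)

Yes

|K| = 4 divides |G| = 12, consistent with Lagrange.
K contains the identity, every element's inverse is in K, and K is closed under ·: it is a subgroup.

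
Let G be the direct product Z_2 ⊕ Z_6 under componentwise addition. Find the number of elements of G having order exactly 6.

An element (a,b) has order lcm(ord(a), ord(b)); count pairs with lcm equal to 6.
Enumerating gives 6 such elements.

6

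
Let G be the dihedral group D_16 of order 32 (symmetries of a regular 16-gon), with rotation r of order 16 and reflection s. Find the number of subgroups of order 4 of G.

|G| = 32 and 4 | 32, so subgroups of order 4 are possible by Lagrange.
The subgroups of order 4 are: {e, r^8, r^2s, r^10s}; {e, r^8, r^3s, r^11s}; {e, r^4, r^8, r^12}; {e, r^8, r^4s, r^12s}; … (9 in all).
So G has 9 subgroups of order 4.

9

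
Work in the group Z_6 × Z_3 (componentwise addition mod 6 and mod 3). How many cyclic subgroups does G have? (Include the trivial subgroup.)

10

A cyclic subgroup of order d is generated by each of its φ(d) elements of order d, so the cyclic subgroups of order d number (#elements of order d)/φ(d).
Cyclic subgroups by order — order 1: 1; order 2: 1; order 3: 4; order 6: 4.
Total: 10.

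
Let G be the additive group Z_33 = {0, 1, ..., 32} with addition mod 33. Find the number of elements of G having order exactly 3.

2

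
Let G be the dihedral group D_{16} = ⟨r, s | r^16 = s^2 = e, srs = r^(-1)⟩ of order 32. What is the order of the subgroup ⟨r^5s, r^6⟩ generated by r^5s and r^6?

16

|⟨r^5s⟩| = 2 and |⟨r^6⟩| = 8, so |H| is a multiple of lcm(2, 8) = 8 and divides |G| = 32.
Closing under the operation: H = {e, r^2, r^4, r^6, r^8, r^10, r^12, r^14, rs, r^3s, r^5s, r^7s, r^9s, r^11s, r^13s, r^15s}, so |H| = 16.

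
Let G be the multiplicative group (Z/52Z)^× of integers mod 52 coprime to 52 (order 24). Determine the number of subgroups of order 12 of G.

3

|G| = 24 and 12 | 24, so subgroups of order 12 are possible by Lagrange.
The subgroups of order 12 are: {1, 7, 9, 11, 15, 17, 19, 25, 29, 31, 47, 49}; {1, 5, 9, 17, 21, 25, 29, 33, 37, 41, 45, 49}; {1, 3, 9, 17, 23, 25, 27, 29, 35, 43, 49, 51}.
So G has 3 subgroups of order 12.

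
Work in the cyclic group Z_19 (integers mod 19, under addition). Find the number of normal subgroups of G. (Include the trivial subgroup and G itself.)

2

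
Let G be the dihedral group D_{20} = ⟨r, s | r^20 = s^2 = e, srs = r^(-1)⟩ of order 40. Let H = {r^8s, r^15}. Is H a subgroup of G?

No

The identity e ∉ H, so H is not a subgroup.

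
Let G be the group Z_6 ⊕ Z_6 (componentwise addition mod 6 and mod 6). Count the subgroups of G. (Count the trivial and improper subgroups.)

|G| = 36, so by Lagrange every subgroup order divides 36. Divisors: 1, 2, 3, 4, 6, 9, 12, 18, 36.
Subgroups by order — order 1: 1; order 2: 3; order 3: 4; order 4: 1; order 6: 12; order 9: 1; order 12: 4; order 18: 3; order 36: 1.
Total: 1 + 3 + 4 + 1 + 12 + 1 + 4 + 3 + 1 = 30.

30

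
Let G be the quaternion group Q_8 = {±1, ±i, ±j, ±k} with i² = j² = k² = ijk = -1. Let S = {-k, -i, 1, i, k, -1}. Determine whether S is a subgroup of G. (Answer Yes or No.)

|S| = 6 does not divide |G| = 8, so by Lagrange S is not a subgroup.

No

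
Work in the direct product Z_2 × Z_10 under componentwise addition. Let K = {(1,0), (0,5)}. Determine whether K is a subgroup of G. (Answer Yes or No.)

No

The identity (0,0) ∉ K, so K is not a subgroup.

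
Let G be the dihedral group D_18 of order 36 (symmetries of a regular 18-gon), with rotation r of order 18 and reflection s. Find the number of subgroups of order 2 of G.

19

|G| = 36 and 2 | 36, so subgroups of order 2 are possible by Lagrange.
The subgroups of order 2 are: {e, r^10s}; {e, r^11s}; {e, r^12s}; {e, r^13s}; … (19 in all).
So G has 19 subgroups of order 2.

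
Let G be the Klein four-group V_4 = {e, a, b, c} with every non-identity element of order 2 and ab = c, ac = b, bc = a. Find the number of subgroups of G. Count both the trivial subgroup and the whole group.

|G| = 4, so by Lagrange every subgroup order divides 4. Divisors: 1, 2, 4.
Subgroups by order — order 1: 1; order 2: 3; order 4: 1.
Total: 1 + 3 + 1 = 5.

5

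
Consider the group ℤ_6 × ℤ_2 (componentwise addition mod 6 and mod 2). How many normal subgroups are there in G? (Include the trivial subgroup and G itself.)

G is abelian, so every subgroup is normal.
G has 10 subgroups in total, hence 10 normal subgroups.

10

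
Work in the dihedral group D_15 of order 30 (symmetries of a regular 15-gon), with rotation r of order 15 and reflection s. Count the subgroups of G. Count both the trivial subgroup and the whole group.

28

|G| = 30, so by Lagrange every subgroup order divides 30. Divisors: 1, 2, 3, 5, 6, 10, 15, 30.
Subgroups by order — order 1: 1; order 2: 15; order 3: 1; order 5: 1; order 6: 5; order 10: 3; order 15: 1; order 30: 1.
Total: 1 + 15 + 1 + 1 + 5 + 3 + 1 + 1 = 28.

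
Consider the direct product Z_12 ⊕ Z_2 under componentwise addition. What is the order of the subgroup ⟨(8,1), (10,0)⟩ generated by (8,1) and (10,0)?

|⟨(8,1)⟩| = 6 and |⟨(10,0)⟩| = 6, so |H| is a multiple of lcm(6, 6) = 6 and divides |G| = 24.
Closing under the operation: H = {(0,0), (0,1), (2,0), (2,1), (4,0), (4,1), (6,0), (6,1), (8,0), (8,1), (10,0), (10,1)}, so |H| = 12.

12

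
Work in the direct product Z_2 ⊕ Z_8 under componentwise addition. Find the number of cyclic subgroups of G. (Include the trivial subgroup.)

8

A cyclic subgroup of order d is generated by each of its φ(d) elements of order d, so the cyclic subgroups of order d number (#elements of order d)/φ(d).
Cyclic subgroups by order — order 1: 1; order 2: 3; order 4: 2; order 8: 2.
Total: 8.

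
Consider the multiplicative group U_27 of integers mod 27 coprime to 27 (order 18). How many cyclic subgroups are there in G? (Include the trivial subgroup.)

6

Each element a generates a cyclic subgroup ⟨a⟩; distinct elements may generate the same one (a cyclic group of order d has φ(d) generators).
Cyclic subgroups by order — order 1: 1; order 2: 1; order 3: 1; order 6: 1; order 9: 1; order 18: 1.
Total: 6.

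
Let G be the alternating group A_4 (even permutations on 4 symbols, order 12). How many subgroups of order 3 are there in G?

4

|G| = 12 and 3 | 12, so subgroups of order 3 are possible by Lagrange.
The subgroups of order 3 are: {e, (1 2 3), (1 3 2)}; {e, (1 2 4), (1 4 2)}; {e, (1 3 4), (1 4 3)}; {e, (2 3 4), (2 4 3)}.
So G has 4 subgroups of order 3.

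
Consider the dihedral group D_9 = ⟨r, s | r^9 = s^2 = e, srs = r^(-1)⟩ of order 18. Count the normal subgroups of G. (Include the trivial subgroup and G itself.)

4

G has 16 subgroups. Checking conjugation-invariance by order — order 1: 1/1 normal; order 2: 0/9 normal; order 3: 1/1 normal; order 6: 0/3 normal; order 9: 1/1 normal; order 18: 1/1 normal.
Total normal subgroups: 4.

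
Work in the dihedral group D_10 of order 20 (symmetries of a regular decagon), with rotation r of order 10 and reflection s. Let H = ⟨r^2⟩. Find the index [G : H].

4

|⟨r^2⟩| = 5 and |G| = 20.
By Lagrange, [G : H] = |G|/|H| = 20/5 = 4.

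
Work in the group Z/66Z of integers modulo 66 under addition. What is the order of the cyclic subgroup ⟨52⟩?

In Z/66Z, the order of an element a is n/gcd(a, n).
gcd(52, 66) = 2, so |⟨52⟩| = 66/2 = 33.

33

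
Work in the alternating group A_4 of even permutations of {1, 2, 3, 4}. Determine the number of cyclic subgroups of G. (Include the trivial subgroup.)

8

A cyclic subgroup of order d is generated by each of its φ(d) elements of order d, so the cyclic subgroups of order d number (#elements of order d)/φ(d).
Cyclic subgroups by order — order 1: 1; order 2: 3; order 3: 4.
Total: 8.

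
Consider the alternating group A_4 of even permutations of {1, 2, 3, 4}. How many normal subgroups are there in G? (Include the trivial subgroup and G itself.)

G has 10 subgroups. Checking conjugation-invariance by order — order 1: 1/1 normal; order 2: 0/3 normal; order 3: 0/4 normal; order 4: 1/1 normal; order 12: 1/1 normal.
Total normal subgroups: 3.

3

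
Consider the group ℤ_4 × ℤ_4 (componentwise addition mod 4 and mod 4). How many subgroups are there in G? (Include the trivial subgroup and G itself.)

15

|G| = 16, so by Lagrange every subgroup order divides 16. Divisors: 1, 2, 4, 8, 16.
Subgroups by order — order 1: 1; order 2: 3; order 4: 7; order 8: 3; order 16: 1.
Total: 1 + 3 + 7 + 3 + 1 = 15.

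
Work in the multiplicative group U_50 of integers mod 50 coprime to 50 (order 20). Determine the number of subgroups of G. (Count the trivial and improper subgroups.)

|G| = 20, so by Lagrange every subgroup order divides 20. Divisors: 1, 2, 4, 5, 10, 20.
Subgroups by order — order 1: 1; order 2: 1; order 4: 1; order 5: 1; order 10: 1; order 20: 1.
Total: 1 + 1 + 1 + 1 + 1 + 1 = 6.

6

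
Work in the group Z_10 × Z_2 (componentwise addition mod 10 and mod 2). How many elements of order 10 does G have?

An element (a,b) has order lcm(ord(a), ord(b)); count pairs with lcm equal to 10.
Enumerating gives 12 such elements.

12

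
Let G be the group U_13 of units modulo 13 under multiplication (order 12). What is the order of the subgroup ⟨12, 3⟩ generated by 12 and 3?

|⟨12⟩| = 2 and |⟨3⟩| = 3, so |H| is a multiple of lcm(2, 3) = 6 and divides |G| = 12.
Closing under the operation: H = {1, 3, 4, 9, 10, 12}, so |H| = 6.

6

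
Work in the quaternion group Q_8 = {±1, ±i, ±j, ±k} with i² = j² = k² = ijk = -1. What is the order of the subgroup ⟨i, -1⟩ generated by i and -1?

|⟨i⟩| = 4 and |⟨-1⟩| = 2, so |H| is a multiple of lcm(4, 2) = 4 and divides |G| = 8.
Closing under the operation: H = {1, -1, i, -i}, so |H| = 4.

4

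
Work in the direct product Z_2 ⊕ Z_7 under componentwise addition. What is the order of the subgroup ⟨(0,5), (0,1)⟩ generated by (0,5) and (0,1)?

|⟨(0,5)⟩| = 7 and |⟨(0,1)⟩| = 7, so |H| is a multiple of lcm(7, 7) = 7 and divides |G| = 14.
Closing under the operation: H = {(0,0), (0,1), (0,2), (0,3), (0,4), (0,5), (0,6)}, so |H| = 7.

7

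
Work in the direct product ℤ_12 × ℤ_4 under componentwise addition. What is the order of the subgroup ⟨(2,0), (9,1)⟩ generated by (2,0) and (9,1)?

|⟨(2,0)⟩| = 6 and |⟨(9,1)⟩| = 4, so |H| is a multiple of lcm(6, 4) = 12 and divides |G| = 48.
Closing under the operation: H = {(0,0), (0,2), (1,1), (1,3), (2,0), (2,2), (3,1), (3,3), (4,0), (4,2), (5,1), (5,3), (6,0), (6,2), (7,1), (7,3), (8,0), (8,2), (9,1), (9,3), (10,0), (10,2), (11,1), (11,3)}, so |H| = 24.

24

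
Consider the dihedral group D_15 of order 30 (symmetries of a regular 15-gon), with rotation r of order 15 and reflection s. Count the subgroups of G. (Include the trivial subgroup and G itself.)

28

|G| = 30, so by Lagrange every subgroup order divides 30. Divisors: 1, 2, 3, 5, 6, 10, 15, 30.
Subgroups by order — order 1: 1; order 2: 15; order 3: 1; order 5: 1; order 6: 5; order 10: 3; order 15: 1; order 30: 1.
Total: 1 + 15 + 1 + 1 + 5 + 3 + 1 + 1 = 28.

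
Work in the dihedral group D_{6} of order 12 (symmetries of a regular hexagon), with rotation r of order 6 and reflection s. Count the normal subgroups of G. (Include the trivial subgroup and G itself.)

G has 16 subgroups. Checking conjugation-invariance by order — order 1: 1/1 normal; order 2: 1/7 normal; order 3: 1/1 normal; order 4: 0/3 normal; order 6: 3/3 normal; order 12: 1/1 normal.
Total normal subgroups: 7.

7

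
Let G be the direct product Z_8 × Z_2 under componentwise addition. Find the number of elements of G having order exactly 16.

An element (a,b) has order lcm(ord(a), ord(b)); count pairs with lcm equal to 16.
Enumerating gives 0 such elements.

0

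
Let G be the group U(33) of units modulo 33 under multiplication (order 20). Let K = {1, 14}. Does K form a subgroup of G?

No

14 ∈ K but its inverse 26 ∉ K, so K is not a subgroup.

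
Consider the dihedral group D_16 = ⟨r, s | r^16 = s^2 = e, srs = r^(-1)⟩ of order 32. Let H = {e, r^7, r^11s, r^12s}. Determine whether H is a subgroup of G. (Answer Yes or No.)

r^7 ∈ H but its inverse r^9 ∉ H, so H is not a subgroup.

No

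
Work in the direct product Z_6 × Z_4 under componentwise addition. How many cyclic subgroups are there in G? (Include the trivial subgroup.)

Group the elements of G by the cyclic subgroup they generate; each cyclic subgroup of order d accounts for φ(d) elements.
Cyclic subgroups by order — order 1: 1; order 2: 3; order 3: 1; order 4: 2; order 6: 3; order 12: 2.
Total: 12.

12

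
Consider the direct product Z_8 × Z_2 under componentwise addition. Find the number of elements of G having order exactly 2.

3

An element (a,b) has order lcm(ord(a), ord(b)); count pairs with lcm equal to 2.
Enumerating gives 3 such elements.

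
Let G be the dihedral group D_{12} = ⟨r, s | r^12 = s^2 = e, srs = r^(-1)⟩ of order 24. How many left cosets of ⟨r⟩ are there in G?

2

|⟨r⟩| = 12 and |G| = 24.
By Lagrange, [G : H] = |G|/|H| = 24/12 = 2.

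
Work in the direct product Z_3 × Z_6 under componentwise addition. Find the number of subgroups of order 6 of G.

4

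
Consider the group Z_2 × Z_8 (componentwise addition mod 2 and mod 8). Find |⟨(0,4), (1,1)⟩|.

8

|⟨(0,4)⟩| = 2 and |⟨(1,1)⟩| = 8, so |H| is a multiple of lcm(2, 8) = 8 and divides |G| = 16.
Closing under the operation: H = {(0,0), (0,2), (0,4), (0,6), (1,1), (1,3), (1,5), (1,7)}, so |H| = 8.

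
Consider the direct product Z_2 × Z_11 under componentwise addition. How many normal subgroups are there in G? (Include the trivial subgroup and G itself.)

4

G is abelian, so every subgroup is normal.
G has 4 subgroups in total, hence 4 normal subgroups.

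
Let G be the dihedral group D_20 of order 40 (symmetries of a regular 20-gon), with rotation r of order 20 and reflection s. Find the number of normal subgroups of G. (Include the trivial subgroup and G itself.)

G has 48 subgroups. Checking conjugation-invariance by order — order 1: 1/1 normal; order 2: 1/21 normal; order 4: 1/11 normal; order 5: 1/1 normal; order 8: 0/5 normal; order 10: 1/5 normal; order 20: 3/3 normal; order 40: 1/1 normal.
Total normal subgroups: 9.

9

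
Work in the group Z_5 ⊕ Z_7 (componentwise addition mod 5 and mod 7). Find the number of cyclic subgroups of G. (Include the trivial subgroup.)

Group the elements of G by the cyclic subgroup they generate; each cyclic subgroup of order d accounts for φ(d) elements.
Cyclic subgroups by order — order 1: 1; order 5: 1; order 7: 1; order 35: 1.
Total: 4.

4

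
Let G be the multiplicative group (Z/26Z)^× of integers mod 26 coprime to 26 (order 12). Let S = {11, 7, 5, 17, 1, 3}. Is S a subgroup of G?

17 ∈ S but its inverse 23 ∉ S, so S is not a subgroup.

No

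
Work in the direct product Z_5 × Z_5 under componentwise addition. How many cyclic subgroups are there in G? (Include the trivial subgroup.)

Each element a generates a cyclic subgroup ⟨a⟩; distinct elements may generate the same one (a cyclic group of order d has φ(d) generators).
Cyclic subgroups by order — order 1: 1; order 5: 6.
Total: 7.

7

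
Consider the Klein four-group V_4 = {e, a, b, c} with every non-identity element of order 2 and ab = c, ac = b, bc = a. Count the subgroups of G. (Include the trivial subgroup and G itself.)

|G| = 4, so by Lagrange every subgroup order divides 4. Divisors: 1, 2, 4.
Subgroups by order — order 1: 1; order 2: 3; order 4: 1.
Total: 1 + 3 + 1 = 5.

5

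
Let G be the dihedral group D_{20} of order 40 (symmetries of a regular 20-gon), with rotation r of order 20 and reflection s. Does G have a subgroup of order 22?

22 does not divide |G| = 40, so by Lagrange no subgroup of order 22 exists.

No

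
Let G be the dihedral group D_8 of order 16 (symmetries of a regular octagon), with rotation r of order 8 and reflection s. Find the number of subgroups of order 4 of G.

|G| = 16 and 4 | 16, so subgroups of order 4 are possible by Lagrange.
The subgroups of order 4 are: {e, r^2, r^4, r^6}; {e, r^4, r^2s, r^6s}; {e, r^4, r^3s, r^7s}; {e, r^4, s, r^4s}; … (5 in all).
So G has 5 subgroups of order 4.

5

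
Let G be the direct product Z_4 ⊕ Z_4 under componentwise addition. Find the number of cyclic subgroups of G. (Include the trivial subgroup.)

10

Group the elements of G by the cyclic subgroup they generate; each cyclic subgroup of order d accounts for φ(d) elements.
Cyclic subgroups by order — order 1: 1; order 2: 3; order 4: 6.
Total: 10.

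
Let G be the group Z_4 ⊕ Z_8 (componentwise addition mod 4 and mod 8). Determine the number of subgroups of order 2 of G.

3

|G| = 32 and 2 | 32, so subgroups of order 2 are possible by Lagrange.
The subgroups of order 2 are: {(0,0), (0,4)}; {(0,0), (2,0)}; {(0,0), (2,4)}.
So G has 3 subgroups of order 2.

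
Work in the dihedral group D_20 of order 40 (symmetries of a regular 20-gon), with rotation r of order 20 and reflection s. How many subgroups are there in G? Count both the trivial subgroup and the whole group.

48

|G| = 40, so by Lagrange every subgroup order divides 40. Divisors: 1, 2, 4, 5, 8, 10, 20, 40.
Subgroups by order — order 1: 1; order 2: 21; order 4: 11; order 5: 1; order 8: 5; order 10: 5; order 20: 3; order 40: 1.
Total: 1 + 21 + 11 + 1 + 5 + 5 + 3 + 1 = 48.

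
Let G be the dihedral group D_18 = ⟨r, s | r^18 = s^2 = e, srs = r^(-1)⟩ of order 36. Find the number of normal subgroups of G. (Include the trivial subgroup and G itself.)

G has 45 subgroups. Checking conjugation-invariance by order — order 1: 1/1 normal; order 2: 1/19 normal; order 3: 1/1 normal; order 4: 0/9 normal; order 6: 1/7 normal; order 9: 1/1 normal; order 12: 0/3 normal; order 18: 3/3 normal; order 36: 1/1 normal.
Total normal subgroups: 9.

9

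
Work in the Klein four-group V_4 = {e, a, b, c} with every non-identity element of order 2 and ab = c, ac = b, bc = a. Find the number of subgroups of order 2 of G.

3

|G| = 4 and 2 | 4, so subgroups of order 2 are possible by Lagrange.
The subgroups of order 2 are: {e, a}; {e, b}; {e, c}.
So G has 3 subgroups of order 2.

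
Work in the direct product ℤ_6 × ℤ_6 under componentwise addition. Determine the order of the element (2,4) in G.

The order of (2,4) in Z_6 × Z_6 is lcm(ord(2) in Z_6, ord(4) in Z_6).
ord(2) = 3 and ord(4) = 3, so |⟨(2,4)⟩| = lcm(3, 3) = 3.

3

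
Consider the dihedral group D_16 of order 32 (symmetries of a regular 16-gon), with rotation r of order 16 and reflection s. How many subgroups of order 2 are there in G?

17

|G| = 32 and 2 | 32, so subgroups of order 2 are possible by Lagrange.
The subgroups of order 2 are: {e, r^10s}; {e, r^11s}; {e, r^12s}; {e, r^13s}; … (17 in all).
So G has 17 subgroups of order 2.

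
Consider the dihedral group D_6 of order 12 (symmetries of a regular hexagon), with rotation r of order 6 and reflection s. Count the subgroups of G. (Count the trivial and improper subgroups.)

16

|G| = 12, so by Lagrange every subgroup order divides 12. Divisors: 1, 2, 3, 4, 6, 12.
Subgroups by order — order 1: 1; order 2: 7; order 3: 1; order 4: 3; order 6: 3; order 12: 1.
Total: 1 + 7 + 1 + 3 + 3 + 1 = 16.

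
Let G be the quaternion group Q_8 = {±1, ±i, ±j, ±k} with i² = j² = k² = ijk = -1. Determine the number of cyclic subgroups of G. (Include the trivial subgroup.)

Group the elements of G by the cyclic subgroup they generate; each cyclic subgroup of order d accounts for φ(d) elements.
Cyclic subgroups by order — order 1: 1; order 2: 1; order 4: 3.
Total: 5.

5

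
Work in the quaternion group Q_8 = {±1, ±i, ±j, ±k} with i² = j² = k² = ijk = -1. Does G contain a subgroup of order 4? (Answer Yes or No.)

Yes

4 | 8. A subgroup of order 4 is {1, -1, i, -i}.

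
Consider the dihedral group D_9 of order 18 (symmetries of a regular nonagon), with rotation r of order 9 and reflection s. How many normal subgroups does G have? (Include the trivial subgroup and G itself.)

4

G has 16 subgroups. Checking conjugation-invariance by order — order 1: 1/1 normal; order 2: 0/9 normal; order 3: 1/1 normal; order 6: 0/3 normal; order 9: 1/1 normal; order 18: 1/1 normal.
Total normal subgroups: 4.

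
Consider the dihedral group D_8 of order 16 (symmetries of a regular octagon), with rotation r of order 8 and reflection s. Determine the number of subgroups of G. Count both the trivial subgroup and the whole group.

|G| = 16, so by Lagrange every subgroup order divides 16. Divisors: 1, 2, 4, 8, 16.
Subgroups by order — order 1: 1; order 2: 9; order 4: 5; order 8: 3; order 16: 1.
Total: 1 + 9 + 5 + 3 + 1 = 19.

19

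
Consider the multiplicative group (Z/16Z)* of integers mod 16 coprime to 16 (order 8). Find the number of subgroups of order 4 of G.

3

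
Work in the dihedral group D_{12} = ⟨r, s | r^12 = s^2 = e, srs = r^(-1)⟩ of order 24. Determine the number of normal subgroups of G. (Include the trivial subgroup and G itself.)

G has 34 subgroups. Checking conjugation-invariance by order — order 1: 1/1 normal; order 2: 1/13 normal; order 3: 1/1 normal; order 4: 1/7 normal; order 6: 1/5 normal; order 8: 0/3 normal; order 12: 3/3 normal; order 24: 1/1 normal.
Total normal subgroups: 9.

9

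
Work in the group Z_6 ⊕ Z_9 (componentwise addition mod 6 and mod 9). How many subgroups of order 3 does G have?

4

|G| = 54 and 3 | 54, so subgroups of order 3 are possible by Lagrange.
The subgroups of order 3 are: {(0,0), (0,3), (0,6)}; {(0,0), (2,0), (4,0)}; {(0,0), (2,3), (4,6)}; {(0,0), (2,6), (4,3)}.
So G has 4 subgroups of order 3.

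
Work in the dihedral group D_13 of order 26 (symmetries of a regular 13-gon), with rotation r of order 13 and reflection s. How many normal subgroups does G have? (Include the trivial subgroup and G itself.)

3

G has 16 subgroups. Checking conjugation-invariance by order — order 1: 1/1 normal; order 2: 0/13 normal; order 13: 1/1 normal; order 26: 1/1 normal.
Total normal subgroups: 3.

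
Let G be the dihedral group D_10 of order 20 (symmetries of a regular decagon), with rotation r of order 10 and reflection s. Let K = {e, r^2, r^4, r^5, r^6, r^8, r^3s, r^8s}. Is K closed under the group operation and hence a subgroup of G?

No

|K| = 8 does not divide |G| = 20, so by Lagrange K is not a subgroup.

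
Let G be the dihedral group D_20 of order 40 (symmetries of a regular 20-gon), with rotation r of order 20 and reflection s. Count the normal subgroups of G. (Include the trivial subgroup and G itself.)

9

G has 48 subgroups. Checking conjugation-invariance by order — order 1: 1/1 normal; order 2: 1/21 normal; order 4: 1/11 normal; order 5: 1/1 normal; order 8: 0/5 normal; order 10: 1/5 normal; order 20: 3/3 normal; order 40: 1/1 normal.
Total normal subgroups: 9.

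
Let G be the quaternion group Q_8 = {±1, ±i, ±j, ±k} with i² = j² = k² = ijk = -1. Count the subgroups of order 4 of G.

3

|G| = 8 and 4 | 8, so subgroups of order 4 are possible by Lagrange.
The subgroups of order 4 are: {1, -1, i, -i}; {1, -1, j, -j}; {1, -1, k, -k}.
So G has 3 subgroups of order 4.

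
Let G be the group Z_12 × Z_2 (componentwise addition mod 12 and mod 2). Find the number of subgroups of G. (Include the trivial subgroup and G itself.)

|G| = 24, so by Lagrange every subgroup order divides 24. Divisors: 1, 2, 3, 4, 6, 8, 12, 24.
Subgroups by order — order 1: 1; order 2: 3; order 3: 1; order 4: 3; order 6: 3; order 8: 1; order 12: 3; order 24: 1.
Total: 1 + 3 + 1 + 3 + 3 + 1 + 3 + 1 = 16.

16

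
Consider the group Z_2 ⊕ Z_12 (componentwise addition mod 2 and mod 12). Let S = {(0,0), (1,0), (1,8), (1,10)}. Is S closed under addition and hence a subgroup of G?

No

(1,8) ∈ S but its inverse (1,4) ∉ S, so S is not a subgroup.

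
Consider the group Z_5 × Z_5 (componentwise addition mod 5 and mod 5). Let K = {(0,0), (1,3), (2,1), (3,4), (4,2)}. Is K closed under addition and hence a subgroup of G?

|K| = 5 divides |G| = 25, consistent with Lagrange.
K contains the identity, every element's inverse is in K, and K is closed under +: it is a subgroup.
In fact K = ⟨(2,1)⟩.

Yes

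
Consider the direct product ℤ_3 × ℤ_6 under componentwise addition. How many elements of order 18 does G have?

An element (a,b) has order lcm(ord(a), ord(b)); count pairs with lcm equal to 18.
Enumerating gives 0 such elements.

0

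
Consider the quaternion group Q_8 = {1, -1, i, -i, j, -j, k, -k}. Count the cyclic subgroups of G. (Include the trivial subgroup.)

Group the elements of G by the cyclic subgroup they generate; each cyclic subgroup of order d accounts for φ(d) elements.
Cyclic subgroups by order — order 1: 1; order 2: 1; order 4: 3.
Total: 5.

5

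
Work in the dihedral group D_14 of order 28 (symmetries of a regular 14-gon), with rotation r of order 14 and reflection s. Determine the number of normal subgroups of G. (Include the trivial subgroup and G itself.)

7

G has 28 subgroups. Checking conjugation-invariance by order — order 1: 1/1 normal; order 2: 1/15 normal; order 4: 0/7 normal; order 7: 1/1 normal; order 14: 3/3 normal; order 28: 1/1 normal.
Total normal subgroups: 7.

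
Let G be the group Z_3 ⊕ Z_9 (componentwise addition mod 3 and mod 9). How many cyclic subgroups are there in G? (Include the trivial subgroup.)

A cyclic subgroup of order d is generated by each of its φ(d) elements of order d, so the cyclic subgroups of order d number (#elements of order d)/φ(d).
Cyclic subgroups by order — order 1: 1; order 3: 4; order 9: 3.
Total: 8.

8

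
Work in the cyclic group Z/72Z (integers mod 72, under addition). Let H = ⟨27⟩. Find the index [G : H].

|⟨27⟩| = 8 and |G| = 72.
By Lagrange, [G : H] = |G|/|H| = 72/8 = 9.

9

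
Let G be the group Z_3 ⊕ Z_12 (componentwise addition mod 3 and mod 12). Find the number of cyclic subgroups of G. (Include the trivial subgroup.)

15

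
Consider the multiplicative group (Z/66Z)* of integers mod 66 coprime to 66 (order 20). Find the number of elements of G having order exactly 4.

0

No element of G has order 4 (even though 4 | 20).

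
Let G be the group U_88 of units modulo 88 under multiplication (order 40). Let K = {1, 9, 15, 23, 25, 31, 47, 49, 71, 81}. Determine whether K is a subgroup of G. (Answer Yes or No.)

|K| = 10 divides |G| = 40, consistent with Lagrange.
K contains the identity, every element's inverse is in K, and K is closed under ·: it is a subgroup.
In fact K = ⟨71⟩.

Yes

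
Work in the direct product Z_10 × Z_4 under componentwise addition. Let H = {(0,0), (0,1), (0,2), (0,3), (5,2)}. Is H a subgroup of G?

Closure fails: (0,1) + (5,2) = (5,3) ∉ H. So H is not a subgroup.

No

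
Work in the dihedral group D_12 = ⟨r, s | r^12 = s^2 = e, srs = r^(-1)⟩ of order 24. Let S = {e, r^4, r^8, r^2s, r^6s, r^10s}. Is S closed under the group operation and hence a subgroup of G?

|S| = 6 divides |G| = 24, consistent with Lagrange.
S contains the identity, every element's inverse is in S, and S is closed under ·: it is a subgroup.

Yes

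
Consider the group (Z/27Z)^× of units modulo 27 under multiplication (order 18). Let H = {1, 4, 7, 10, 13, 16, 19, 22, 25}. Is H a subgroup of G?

Yes

|H| = 9 divides |G| = 18, consistent with Lagrange.
H contains the identity, every element's inverse is in H, and H is closed under ·: it is a subgroup.
In fact H = ⟨4⟩.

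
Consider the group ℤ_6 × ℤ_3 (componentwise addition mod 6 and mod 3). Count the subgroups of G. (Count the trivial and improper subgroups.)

12

|G| = 18, so by Lagrange every subgroup order divides 18. Divisors: 1, 2, 3, 6, 9, 18.
Subgroups by order — order 1: 1; order 2: 1; order 3: 4; order 6: 4; order 9: 1; order 18: 1.
Total: 1 + 1 + 4 + 4 + 1 + 1 = 12.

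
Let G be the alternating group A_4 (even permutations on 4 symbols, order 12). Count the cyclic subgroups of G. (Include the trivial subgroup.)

8

Each element a generates a cyclic subgroup ⟨a⟩; distinct elements may generate the same one (a cyclic group of order d has φ(d) generators).
Cyclic subgroups by order — order 1: 1; order 2: 3; order 3: 4.
Total: 8.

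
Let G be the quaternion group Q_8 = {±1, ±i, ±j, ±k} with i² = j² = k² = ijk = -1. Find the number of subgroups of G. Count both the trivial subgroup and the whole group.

|G| = 8, so by Lagrange every subgroup order divides 8. Divisors: 1, 2, 4, 8.
Subgroups by order — order 1: 1; order 2: 1; order 4: 3; order 8: 1.
Total: 1 + 1 + 3 + 1 = 6.

6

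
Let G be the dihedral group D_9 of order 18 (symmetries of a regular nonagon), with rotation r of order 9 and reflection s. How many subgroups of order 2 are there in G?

|G| = 18 and 2 | 18, so subgroups of order 2 are possible by Lagrange.
The subgroups of order 2 are: {e, r^2s}; {e, r^3s}; {e, r^4s}; {e, r^5s}; … (9 in all).
So G has 9 subgroups of order 2.

9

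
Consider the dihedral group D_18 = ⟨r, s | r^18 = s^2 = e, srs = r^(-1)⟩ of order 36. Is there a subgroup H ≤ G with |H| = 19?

19 does not divide |G| = 36, so by Lagrange no subgroup of order 19 exists.

No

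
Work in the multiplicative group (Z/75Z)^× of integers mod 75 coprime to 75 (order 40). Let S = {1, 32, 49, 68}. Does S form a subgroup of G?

|S| = 4 divides |G| = 40, consistent with Lagrange.
S contains the identity, every element's inverse is in S, and S is closed under ·: it is a subgroup.
In fact S = ⟨32⟩.

Yes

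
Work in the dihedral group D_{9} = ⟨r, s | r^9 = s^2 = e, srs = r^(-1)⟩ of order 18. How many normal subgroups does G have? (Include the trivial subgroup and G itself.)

4

G has 16 subgroups. Checking conjugation-invariance by order — order 1: 1/1 normal; order 2: 0/9 normal; order 3: 1/1 normal; order 6: 0/3 normal; order 9: 1/1 normal; order 18: 1/1 normal.
Total normal subgroups: 4.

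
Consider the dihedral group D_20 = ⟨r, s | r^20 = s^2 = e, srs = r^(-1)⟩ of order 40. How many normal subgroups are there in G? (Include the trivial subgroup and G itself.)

9

G has 48 subgroups. Checking conjugation-invariance by order — order 1: 1/1 normal; order 2: 1/21 normal; order 4: 1/11 normal; order 5: 1/1 normal; order 8: 0/5 normal; order 10: 1/5 normal; order 20: 3/3 normal; order 40: 1/1 normal.
Total normal subgroups: 9.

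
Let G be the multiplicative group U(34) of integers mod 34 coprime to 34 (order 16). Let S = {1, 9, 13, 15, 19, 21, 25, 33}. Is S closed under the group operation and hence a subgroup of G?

|S| = 8 divides |G| = 16, consistent with Lagrange.
S contains the identity, every element's inverse is in S, and S is closed under ·: it is a subgroup.
In fact S = ⟨9⟩.

Yes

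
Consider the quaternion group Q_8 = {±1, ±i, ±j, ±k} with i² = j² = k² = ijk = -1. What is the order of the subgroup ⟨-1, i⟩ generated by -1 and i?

4

|⟨-1⟩| = 2 and |⟨i⟩| = 4, so |H| is a multiple of lcm(2, 4) = 4 and divides |G| = 8.
Closing under the operation: H = {1, -1, i, -i}, so |H| = 4.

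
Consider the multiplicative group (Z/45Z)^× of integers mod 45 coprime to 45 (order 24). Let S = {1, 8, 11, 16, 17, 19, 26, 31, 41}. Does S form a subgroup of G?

|S| = 9 does not divide |G| = 24, so by Lagrange S is not a subgroup.

No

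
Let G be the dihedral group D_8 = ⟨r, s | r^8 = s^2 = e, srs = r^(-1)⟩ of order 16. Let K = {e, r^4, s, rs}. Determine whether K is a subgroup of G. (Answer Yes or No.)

No

Closure fails: s · r^4 = r^4s ∉ K. So K is not a subgroup.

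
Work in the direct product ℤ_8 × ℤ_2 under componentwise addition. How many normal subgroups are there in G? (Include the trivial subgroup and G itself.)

11

G is abelian, so every subgroup is normal.
G has 11 subgroups in total, hence 11 normal subgroups.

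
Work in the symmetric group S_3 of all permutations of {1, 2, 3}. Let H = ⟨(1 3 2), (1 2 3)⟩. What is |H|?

3

|⟨(1 3 2)⟩| = 3 and |⟨(1 2 3)⟩| = 3, so |H| is a multiple of lcm(3, 3) = 3 and divides |G| = 6.
Closing under the operation: H = {e, (1 2 3), (1 3 2)}, so |H| = 3.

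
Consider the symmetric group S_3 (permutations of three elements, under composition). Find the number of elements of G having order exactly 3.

2

The elements of order 3 are: (1 2 3), (1 3 2).
That's 2.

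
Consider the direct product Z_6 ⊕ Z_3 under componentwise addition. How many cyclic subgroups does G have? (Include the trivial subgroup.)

10

Group the elements of G by the cyclic subgroup they generate; each cyclic subgroup of order d accounts for φ(d) elements.
Cyclic subgroups by order — order 1: 1; order 2: 1; order 3: 4; order 6: 4.
Total: 10.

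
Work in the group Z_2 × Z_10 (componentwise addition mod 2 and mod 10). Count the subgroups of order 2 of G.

3

|G| = 20 and 2 | 20, so subgroups of order 2 are possible by Lagrange.
The subgroups of order 2 are: {(0,0), (0,5)}; {(0,0), (1,0)}; {(0,0), (1,5)}.
So G has 3 subgroups of order 2.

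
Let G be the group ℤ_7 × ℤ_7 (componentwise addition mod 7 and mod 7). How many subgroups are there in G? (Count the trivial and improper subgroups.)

|G| = 49, so by Lagrange every subgroup order divides 49. Divisors: 1, 7, 49.
Subgroups by order — order 1: 1; order 7: 8; order 49: 1.
Total: 1 + 8 + 1 = 10.

10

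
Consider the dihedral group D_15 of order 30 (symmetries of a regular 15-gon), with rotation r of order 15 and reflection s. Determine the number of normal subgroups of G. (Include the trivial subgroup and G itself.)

G has 28 subgroups. Checking conjugation-invariance by order — order 1: 1/1 normal; order 2: 0/15 normal; order 3: 1/1 normal; order 5: 1/1 normal; order 6: 0/5 normal; order 10: 0/3 normal; order 15: 1/1 normal; order 30: 1/1 normal.
Total normal subgroups: 5.

5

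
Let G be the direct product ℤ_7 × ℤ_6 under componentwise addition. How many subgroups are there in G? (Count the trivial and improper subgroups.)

8

|G| = 42, so by Lagrange every subgroup order divides 42. Divisors: 1, 2, 3, 6, 7, 14, 21, 42.
Subgroups by order — order 1: 1; order 2: 1; order 3: 1; order 6: 1; order 7: 1; order 14: 1; order 21: 1; order 42: 1.
Total: 1 + 1 + 1 + 1 + 1 + 1 + 1 + 1 = 8.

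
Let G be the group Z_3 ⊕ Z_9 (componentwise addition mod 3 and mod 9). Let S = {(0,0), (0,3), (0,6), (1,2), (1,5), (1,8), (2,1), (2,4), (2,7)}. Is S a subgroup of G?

|S| = 9 divides |G| = 27, consistent with Lagrange.
S contains the identity, every element's inverse is in S, and S is closed under +: it is a subgroup.
In fact S = ⟨(2,4)⟩.

Yes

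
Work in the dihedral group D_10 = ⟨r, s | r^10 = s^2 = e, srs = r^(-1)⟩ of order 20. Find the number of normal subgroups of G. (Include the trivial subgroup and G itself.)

7

G has 22 subgroups. Checking conjugation-invariance by order — order 1: 1/1 normal; order 2: 1/11 normal; order 4: 0/5 normal; order 5: 1/1 normal; order 10: 3/3 normal; order 20: 1/1 normal.
Total normal subgroups: 7.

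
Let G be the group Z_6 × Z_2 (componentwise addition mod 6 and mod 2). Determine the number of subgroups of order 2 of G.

|G| = 12 and 2 | 12, so subgroups of order 2 are possible by Lagrange.
The subgroups of order 2 are: {(0,0), (0,1)}; {(0,0), (3,0)}; {(0,0), (3,1)}.
So G has 3 subgroups of order 2.

3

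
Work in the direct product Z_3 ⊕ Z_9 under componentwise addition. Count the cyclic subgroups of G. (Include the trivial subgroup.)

8

Group the elements of G by the cyclic subgroup they generate; each cyclic subgroup of order d accounts for φ(d) elements.
Cyclic subgroups by order — order 1: 1; order 3: 4; order 9: 3.
Total: 8.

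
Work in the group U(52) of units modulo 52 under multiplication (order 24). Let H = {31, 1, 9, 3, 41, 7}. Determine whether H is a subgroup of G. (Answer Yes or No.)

3 ∈ H but its inverse 35 ∉ H, so H is not a subgroup.

No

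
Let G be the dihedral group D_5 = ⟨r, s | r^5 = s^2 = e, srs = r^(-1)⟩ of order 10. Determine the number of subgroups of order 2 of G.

5

|G| = 10 and 2 | 10, so subgroups of order 2 are possible by Lagrange.
The subgroups of order 2 are: {e, r^2s}; {e, r^3s}; {e, r^4s}; {e, rs}; … (5 in all).
So G has 5 subgroups of order 2.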